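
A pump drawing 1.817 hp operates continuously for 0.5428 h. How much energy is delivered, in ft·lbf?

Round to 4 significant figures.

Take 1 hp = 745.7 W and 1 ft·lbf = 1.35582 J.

1.817 hp × 745.7 → 1354.94 W
0.5428 h × 3600 → 1954.08 s
E = P × t = 1354.94 W × 1954.08 s = 2.64766×10⁶ J
2.64766×10⁶ J ÷ (1.35582 J/ft·lbf) = 1.95281×10⁶ ft·lbf

1.953×10⁶ ft·lbf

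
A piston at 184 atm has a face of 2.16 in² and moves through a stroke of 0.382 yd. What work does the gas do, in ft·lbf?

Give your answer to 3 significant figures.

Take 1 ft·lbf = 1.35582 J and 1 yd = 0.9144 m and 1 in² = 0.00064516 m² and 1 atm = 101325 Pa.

6690 ft·lbf

184 atm → 1.86438×10⁷ Pa
2.16 in² → 0.00139355 m²
F = P × A = 1.86438×10⁷ × 0.00139355 = 25981.1 N
0.382 yd → 0.349301 m
W = F × d = 25981.1 × 0.349301 = 9075.22 J
In ft·lbf: 9075.22 / 1.35582 = 6693.53 ft·lbf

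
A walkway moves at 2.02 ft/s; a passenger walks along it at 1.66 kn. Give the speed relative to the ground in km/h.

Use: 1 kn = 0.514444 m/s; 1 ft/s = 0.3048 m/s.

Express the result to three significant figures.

5.29 km/h

2.02 ft/s × 0.3048 = 0.615696 m/s
1.66 kn × 0.514444 = 0.853977 m/s
Total: 0.615696 + 0.853977 = 1.46967 m/s
In km/h: 1.46967 / (1/3.6) = 5.29081 km/h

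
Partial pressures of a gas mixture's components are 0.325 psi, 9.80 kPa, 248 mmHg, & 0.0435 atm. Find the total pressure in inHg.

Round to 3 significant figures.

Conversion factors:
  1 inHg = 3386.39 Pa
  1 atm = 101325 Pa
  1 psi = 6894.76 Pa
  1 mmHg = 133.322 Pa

0.325 psi × 6894.76 → 2240.8 Pa
9.80 kPa × 1000 → 9800 Pa
248 mmHg × 133.322 → 33063.9 Pa
0.0435 atm × 101325 → 4407.64 Pa
Combined: 2240.8 + 9800 + 33063.9 + 4407.64 = 49512.3 Pa
In inHg: 49512.3 / 3386.39 = 14.621 inHg

14.6 inHg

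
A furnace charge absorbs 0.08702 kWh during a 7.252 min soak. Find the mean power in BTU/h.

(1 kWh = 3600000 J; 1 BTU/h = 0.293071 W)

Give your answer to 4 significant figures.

0.08702 kWh × 3600000 → 313272 J
7.252 min × 60 → 435.12 s
P = E / t = 313272 J / 435.12 s = 719.967 W
719.967 W ÷ (0.293071 W/BTU/h) = 2456.63 BTU/h

2457 BTU/h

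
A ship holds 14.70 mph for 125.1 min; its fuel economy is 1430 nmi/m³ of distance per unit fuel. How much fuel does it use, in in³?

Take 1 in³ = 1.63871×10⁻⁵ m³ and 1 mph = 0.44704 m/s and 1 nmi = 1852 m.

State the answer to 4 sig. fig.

14.70 mph → 6.57149 m/s
125.1 min → 7506 s
d = v × t = 6.57149 × 7506 = 49325.6 m
1430 nmi/m³ → 2.64836×10⁶ m/m³
V = d / (distance per unit fuel) = 49325.6 / 2.64836×10⁶ = 0.018625 m³
In in³: 0.018625 / 1.63871×10⁻⁵ = 1136.56 in³

1137 in³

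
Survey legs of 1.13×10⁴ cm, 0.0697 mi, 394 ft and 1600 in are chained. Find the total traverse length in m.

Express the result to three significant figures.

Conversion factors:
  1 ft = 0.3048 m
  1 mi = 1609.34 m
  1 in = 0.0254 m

1.13×10⁴ cm × 0.01 = 113 m
0.0697 mi × 1609.34 = 112.171 m
394 ft × 0.3048 = 120.091 m
1600 in × 0.0254 = 40.64 m
Total: 113 + 112.171 + 120.091 + 40.64 = 385.902 m

386 m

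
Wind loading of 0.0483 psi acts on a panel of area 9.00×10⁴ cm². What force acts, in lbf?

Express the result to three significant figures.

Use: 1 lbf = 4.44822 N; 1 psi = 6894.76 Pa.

674 lbf

0.0483 psi × 6894.76 = 333.017 Pa
9.00×10⁴ cm² × 0.0001 = 9 m²
F = P × A = 333.017 Pa × 9 m² = 2997.15 N
2997.15 N ÷ (4.44822 N/lbf) = 673.786 lbf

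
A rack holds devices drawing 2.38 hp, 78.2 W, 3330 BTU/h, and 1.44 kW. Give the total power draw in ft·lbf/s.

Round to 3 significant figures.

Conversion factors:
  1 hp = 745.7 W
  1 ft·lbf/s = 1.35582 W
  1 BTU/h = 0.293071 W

2.38 hp × 745.7 = 1774.77 W
78.2 W (already W)
3330 BTU/h × 0.293071 = 975.926 W
1.44 kW × 1000 = 1440 W
Sum: 1774.77 + 78.2 + 975.926 + 1440 = 4268.9 W
In ft·lbf/s: 4268.9 / 1.35582 = 3148.57 ft·lbf/s

3150 ft·lbf/s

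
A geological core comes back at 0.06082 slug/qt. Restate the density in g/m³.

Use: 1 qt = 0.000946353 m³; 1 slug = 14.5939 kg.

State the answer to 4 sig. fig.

0.06082 slug/qt × 14.5939 kg/slug ÷ 0.000946353 m³/qt = 937.917 kg/m³
937.917 kg/m³ ÷ 0.001 kg/g = 937917 g/m³

9.379×10⁵ g/m³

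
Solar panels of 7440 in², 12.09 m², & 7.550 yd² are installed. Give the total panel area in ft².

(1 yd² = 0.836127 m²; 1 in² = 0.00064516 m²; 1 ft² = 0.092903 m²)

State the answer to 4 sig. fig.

249.8 ft²

7440 in² × 0.00064516 = 4.79999 m²
12.09 m² (already m²)
7.550 yd² × 0.836127 = 6.31276 m²
Total: 4.79999 + 12.09 + 6.31276 = 23.2028 m²
In ft²: 23.2028 / 0.092903 = 249.753 ft²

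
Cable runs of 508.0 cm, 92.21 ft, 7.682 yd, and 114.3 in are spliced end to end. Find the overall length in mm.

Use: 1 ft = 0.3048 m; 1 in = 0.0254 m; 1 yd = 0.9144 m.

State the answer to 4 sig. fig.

4.311×10⁴ mm

508.0 cm × 0.01 → 5.08 m
92.21 ft × 0.3048 → 28.1056 m
7.682 yd × 0.9144 → 7.02442 m
114.3 in × 0.0254 → 2.90322 m
Sum: 5.08 + 28.1056 + 7.02442 + 2.90322 = 43.1132 m
In mm: 43.1132 / 0.001 = 43113.2 mm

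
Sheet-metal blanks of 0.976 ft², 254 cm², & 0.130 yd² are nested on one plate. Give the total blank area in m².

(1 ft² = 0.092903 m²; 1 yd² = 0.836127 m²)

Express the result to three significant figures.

0.225 m²

0.976 ft² × 0.092903 = 0.0906733 m²
254 cm² × 0.0001 = 0.0254 m²
0.130 yd² × 0.836127 = 0.108697 m²
Sum: 0.0906733 + 0.0254 + 0.108697 = 0.22477 m²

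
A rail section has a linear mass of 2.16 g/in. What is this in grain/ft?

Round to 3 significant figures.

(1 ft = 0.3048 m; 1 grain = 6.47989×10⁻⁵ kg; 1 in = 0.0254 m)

2.16 g/in × 0.001 kg/g ÷ 0.0254 m/in = 0.0850394 kg/m
0.0850394 kg/m ÷ 6.47989×10⁻⁵ kg/grain × 0.3048 m/ft = 400.007 grain/ft

400 grain/ft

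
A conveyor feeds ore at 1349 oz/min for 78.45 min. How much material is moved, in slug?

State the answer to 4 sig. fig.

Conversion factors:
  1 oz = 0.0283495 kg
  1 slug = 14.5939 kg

205.6 slug

1349 oz/min → 0.637391 kg/s
78.45 min → 4707 s
m = ṁ × t = 0.637391 × 4707 = 3000.2 kg
In slug: 3000.2 / 14.5939 = 205.579 slug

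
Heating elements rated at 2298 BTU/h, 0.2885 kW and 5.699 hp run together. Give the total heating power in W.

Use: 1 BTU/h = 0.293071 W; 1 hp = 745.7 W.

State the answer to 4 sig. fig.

5212 W

2298 BTU/h × 0.293071 → 673.477 W
0.2885 kW × 1000 → 288.5 W
5.699 hp × 745.7 → 4249.74 W
Total: 673.477 + 288.5 + 4249.74 = 5211.72 W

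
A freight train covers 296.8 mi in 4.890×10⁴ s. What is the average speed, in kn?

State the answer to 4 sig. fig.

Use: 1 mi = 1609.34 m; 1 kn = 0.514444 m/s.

296.8 mi × 1609.34 = 477652 m
v = d / t = 477652 m / 48900 s = 9.76793 m/s
9.76793 m/s ÷ (0.514444 m/s/kn) = 18.9874 kn

18.99 kn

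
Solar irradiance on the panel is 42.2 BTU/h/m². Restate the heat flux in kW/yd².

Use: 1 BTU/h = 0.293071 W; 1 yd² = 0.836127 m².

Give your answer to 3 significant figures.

0.0103 kW/yd²

42.2 BTU/h/m² × 0.293071 W/BTU/h = 12.3676 W/m²
12.3676 W/m² ÷ 1000 W/kW × 0.836127 m²/yd² = 0.0103409 kW/yd²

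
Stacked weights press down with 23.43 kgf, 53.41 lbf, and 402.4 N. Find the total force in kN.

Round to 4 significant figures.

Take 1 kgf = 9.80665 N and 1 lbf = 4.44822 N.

23.43 kgf × 9.80665 → 229.77 N
53.41 lbf × 4.44822 → 237.579 N
402.4 N (already N)
Sum: 229.77 + 237.579 + 402.4 = 869.749 N
In kN: 869.749 / 1000 = 0.869749 kN

0.8697 kN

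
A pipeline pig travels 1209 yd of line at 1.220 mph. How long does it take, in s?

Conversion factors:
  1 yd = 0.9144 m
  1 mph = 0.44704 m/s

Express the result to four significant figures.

1209 yd × 0.9144 → 1105.51 m
1.220 mph × 0.44704 → 0.545389 m/s
t = d / v = 1105.51 m / 0.545389 m/s = 2027.01 s

2027 s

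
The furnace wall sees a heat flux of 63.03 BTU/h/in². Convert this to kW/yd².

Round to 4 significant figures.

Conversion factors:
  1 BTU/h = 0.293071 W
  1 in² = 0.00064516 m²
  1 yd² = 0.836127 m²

23.94 kW/yd²

63.03 BTU/h/in² × 0.293071 W/BTU/h ÷ 0.00064516 m²/in² = 28632.1 W/m²
28632.1 W/m² ÷ 1000 W/kW × 0.836127 m²/yd² = 23.9401 kW/yd²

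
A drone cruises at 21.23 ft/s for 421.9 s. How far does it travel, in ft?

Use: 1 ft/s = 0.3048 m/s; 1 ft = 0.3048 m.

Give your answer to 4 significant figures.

8957 ft

21.23 ft/s × 0.3048 → 6.4709 m/s
d = v × t = 6.4709 m/s × 421.9 s = 2730.07 m
2730.07 m ÷ (0.3048 m/ft) = 8956.92 ft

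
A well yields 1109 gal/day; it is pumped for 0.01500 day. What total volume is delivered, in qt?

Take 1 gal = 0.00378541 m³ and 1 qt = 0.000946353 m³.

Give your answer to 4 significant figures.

1109 gal/day → 4.85882×10⁻⁵ m³/s
0.01500 day → 1296 s
V = Q × t = 4.85882×10⁻⁵ × 1296 = 0.0629703 m³
In qt: 0.0629703 / 0.000946353 = 66.54 qt

66.54 qt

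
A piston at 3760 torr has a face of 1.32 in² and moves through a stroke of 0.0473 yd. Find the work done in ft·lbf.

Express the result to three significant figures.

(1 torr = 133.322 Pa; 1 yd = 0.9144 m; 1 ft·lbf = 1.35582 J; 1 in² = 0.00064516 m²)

3760 torr → 501291 Pa
1.32 in² → 8.51611×10⁻⁴ m²
F = P × A = 501291 × 8.51611×10⁻⁴ = 426.905 N
0.0473 yd → 0.0432511 m
W = F × d = 426.905 × 0.0432511 = 18.4641 J
In ft·lbf: 18.4641 / 1.35582 = 13.6184 ft·lbf

13.6 ft·lbf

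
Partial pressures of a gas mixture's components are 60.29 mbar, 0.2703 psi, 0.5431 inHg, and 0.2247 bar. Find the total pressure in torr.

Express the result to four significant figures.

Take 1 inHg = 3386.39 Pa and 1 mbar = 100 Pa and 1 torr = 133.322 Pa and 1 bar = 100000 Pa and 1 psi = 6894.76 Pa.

60.29 mbar × 100 → 6029 Pa
0.2703 psi × 6894.76 → 1863.65 Pa
0.5431 inHg × 3386.39 → 1839.15 Pa
0.2247 bar × 100000 → 22470 Pa
Sum: 6029 + 1863.65 + 1839.15 + 22470 = 32201.8 Pa
In torr: 32201.8 / 133.322 = 241.534 torr

241.5 torr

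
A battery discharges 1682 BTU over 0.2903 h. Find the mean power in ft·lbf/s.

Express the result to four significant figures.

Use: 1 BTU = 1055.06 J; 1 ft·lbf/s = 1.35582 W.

1682 BTU × 1055.06 = 1.77461×10⁶ J
0.2903 h × 3600 = 1045.08 s
P = E / t = 1.77461×10⁶ J / 1045.08 s = 1698.06 W
1698.06 W ÷ (1.35582 W/ft·lbf/s) = 1252.42 ft·lbf/s

1252 ft·lbf/s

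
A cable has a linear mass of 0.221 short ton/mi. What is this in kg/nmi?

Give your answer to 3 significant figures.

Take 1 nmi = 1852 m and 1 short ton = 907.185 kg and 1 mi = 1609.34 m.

0.221 short ton/mi × 907.185 kg/short ton ÷ 1609.34 m/mi = 0.124578 kg/m
0.124578 kg/m × 1852 m/nmi = 230.718 kg/nmi

231 kg/nmi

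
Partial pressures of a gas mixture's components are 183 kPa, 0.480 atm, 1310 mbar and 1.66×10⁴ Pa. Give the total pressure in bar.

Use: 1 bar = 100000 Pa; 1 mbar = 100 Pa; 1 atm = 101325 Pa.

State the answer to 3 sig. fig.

183 kPa × 1000 = 183000 Pa
0.480 atm × 101325 = 48636 Pa
1310 mbar × 100 = 131000 Pa
1.66×10⁴ Pa (already Pa)
Sum: 183000 + 48636 + 131000 + 16600 = 379236 Pa
In bar: 379236 / 100000 = 3.79236 bar

3.79 bar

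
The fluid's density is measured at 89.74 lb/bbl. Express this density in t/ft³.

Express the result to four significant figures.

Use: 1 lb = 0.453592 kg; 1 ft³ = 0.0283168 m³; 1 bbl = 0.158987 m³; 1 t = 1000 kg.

89.74 lb/bbl × 0.453592 kg/lb ÷ 0.158987 m³/bbl = 256.029 kg/m³
256.029 kg/m³ ÷ 1000 kg/t × 0.0283168 m³/ft³ = 0.00724992 t/ft³

0.007250 t/ft³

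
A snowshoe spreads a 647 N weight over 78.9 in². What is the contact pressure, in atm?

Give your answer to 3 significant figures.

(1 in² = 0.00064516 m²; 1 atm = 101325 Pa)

78.9 in² × 0.00064516 = 0.0509031 m²
P = F / A = 647 N / 0.0509031 m² = 12710.4 Pa
12710.4 Pa ÷ (101325 Pa/atm) = 0.125442 atm

0.125 atm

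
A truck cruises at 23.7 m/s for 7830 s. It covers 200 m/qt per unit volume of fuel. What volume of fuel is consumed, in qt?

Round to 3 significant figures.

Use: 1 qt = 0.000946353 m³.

928 qt

d = v × t = 23.7 × 7830 = 185571 m
200 m/qt → 211338 m/m³
V = d / (distance per unit fuel) = 185571 / 211338 = 0.878077 m³
In qt: 0.878077 / 0.000946353 = 927.854 qt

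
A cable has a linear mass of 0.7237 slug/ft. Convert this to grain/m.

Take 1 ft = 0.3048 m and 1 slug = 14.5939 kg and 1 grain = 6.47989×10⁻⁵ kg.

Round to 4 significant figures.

0.7237 slug/ft × 14.5939 kg/slug ÷ 0.3048 m/ft = 34.6509 kg/m
34.6509 kg/m ÷ 6.47989×10⁻⁵ kg/grain = 534745 grain/m

5.347×10⁵ grain/m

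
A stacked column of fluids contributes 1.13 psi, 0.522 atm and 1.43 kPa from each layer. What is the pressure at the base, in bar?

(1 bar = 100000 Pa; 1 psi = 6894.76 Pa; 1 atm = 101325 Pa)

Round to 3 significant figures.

1.13 psi × 6894.76 → 7791.08 Pa
0.522 atm × 101325 → 52891.6 Pa
1.43 kPa × 1000 → 1430 Pa
Sum: 7791.08 + 52891.6 + 1430 = 62112.7 Pa
In bar: 62112.7 / 100000 = 0.621127 bar

0.621 bar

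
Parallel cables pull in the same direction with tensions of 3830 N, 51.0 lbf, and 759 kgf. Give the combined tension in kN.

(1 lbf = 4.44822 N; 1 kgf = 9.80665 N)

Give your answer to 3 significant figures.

3830 N (already N)
51.0 lbf × 4.44822 = 226.859 N
759 kgf × 9.80665 = 7443.25 N
Total: 3830 + 226.859 + 7443.25 = 11500.1 N
In kN: 11500.1 / 1000 = 11.5001 kN

11.5 kN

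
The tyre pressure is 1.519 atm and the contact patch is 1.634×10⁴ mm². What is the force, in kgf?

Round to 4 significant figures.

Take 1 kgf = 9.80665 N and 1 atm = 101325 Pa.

1.519 atm × 101325 → 153913 Pa
1.634×10⁴ mm² × 10⁻⁶ → 0.01634 m²
F = P × A = 153913 Pa × 0.01634 m² = 2514.94 N
2514.94 N ÷ (9.80665 N/kgf) = 256.453 kgf

256.5 kgf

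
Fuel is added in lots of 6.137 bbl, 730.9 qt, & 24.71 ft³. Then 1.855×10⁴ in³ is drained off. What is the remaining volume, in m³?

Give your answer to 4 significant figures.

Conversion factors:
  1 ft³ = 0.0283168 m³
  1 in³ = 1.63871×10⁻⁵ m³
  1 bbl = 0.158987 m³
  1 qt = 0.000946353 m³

6.137 bbl × 0.158987 → 0.975703 m³
730.9 qt × 0.000946353 → 0.691689 m³
24.71 ft³ × 0.0283168 → 0.699708 m³
1.855×10⁴ in³ × 1.63871×10⁻⁵ → 0.303981 m³
Sum: 0.975703 + 0.691689 + 0.699708 − 0.303981 = 2.06312 m³

2.063 m³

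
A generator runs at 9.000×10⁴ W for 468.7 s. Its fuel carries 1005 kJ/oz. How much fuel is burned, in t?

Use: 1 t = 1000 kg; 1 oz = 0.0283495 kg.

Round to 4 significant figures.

E = P × t = 90000 × 468.7 = 4.2183×10⁷ J
1005 kJ/oz → 3.54504×10⁷ J/kg
m = E / e_s = 4.2183×10⁷ / 3.54504×10⁷ = 1.18992 kg
In t: 1.18992 / 1000 = 0.00118992 t

0.001190 t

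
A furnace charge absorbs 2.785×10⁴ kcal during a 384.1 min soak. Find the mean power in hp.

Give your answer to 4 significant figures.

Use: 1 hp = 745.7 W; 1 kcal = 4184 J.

2.785×10⁴ kcal × 4184 → 1.16524×10⁸ J
384.1 min × 60 → 23046 s
P = E / t = 1.16524×10⁸ J / 23046 s = 5056.15 W
5056.15 W ÷ (745.7 W/hp) = 6.78041 hp

6.780 hp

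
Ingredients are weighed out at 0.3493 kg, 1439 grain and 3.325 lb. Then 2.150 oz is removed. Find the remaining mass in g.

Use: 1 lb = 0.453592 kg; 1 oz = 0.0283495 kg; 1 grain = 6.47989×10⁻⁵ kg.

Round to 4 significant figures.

0.3493 kg (already kg)
1439 grain × 6.47989×10⁻⁵ = 0.0932456 kg
3.325 lb × 0.453592 = 1.50819 kg
2.150 oz × 0.0283495 = 0.0609514 kg
Sum: 0.3493 + 0.0932456 + 1.50819 − 0.0609514 = 1.88978 kg
In g: 1.88978 / 0.001 = 1889.78 g

1890 g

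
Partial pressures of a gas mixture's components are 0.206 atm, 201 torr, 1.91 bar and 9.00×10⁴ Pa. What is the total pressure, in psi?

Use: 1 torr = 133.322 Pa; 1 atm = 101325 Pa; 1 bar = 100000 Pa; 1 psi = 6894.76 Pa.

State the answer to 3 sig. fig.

47.7 psi

0.206 atm × 101325 → 20872.9 Pa
201 torr × 133.322 → 26797.7 Pa
1.91 bar × 100000 → 191000 Pa
9.00×10⁴ Pa (already Pa)
Combined: 20872.9 + 26797.7 + 191000 + 90000 = 328671 Pa
In psi: 328671 / 6894.76 = 47.6697 psi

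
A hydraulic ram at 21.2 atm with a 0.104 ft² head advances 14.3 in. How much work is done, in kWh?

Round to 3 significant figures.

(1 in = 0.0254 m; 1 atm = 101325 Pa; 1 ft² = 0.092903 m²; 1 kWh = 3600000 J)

21.2 atm → 2.14809×10⁶ Pa
0.104 ft² → 0.00966191 m²
F = P × A = 2.14809×10⁶ × 0.00966191 = 20754.7 N
14.3 in → 0.36322 m
W = F × d = 20754.7 × 0.36322 = 7538.52 J
In kWh: 7538.52 / 3600000 = 0.00209403 kWh

0.00209 kWh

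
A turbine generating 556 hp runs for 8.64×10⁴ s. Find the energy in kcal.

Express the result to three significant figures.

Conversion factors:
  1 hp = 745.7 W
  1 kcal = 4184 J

8.56×10⁶ kcal

556 hp × 745.7 = 414609 W
E = P × t = 414609 W × 86400 s = 3.58222×10¹⁰ J
3.58222×10¹⁰ J ÷ (4184 J/kcal) = 8.56171×10⁶ kcal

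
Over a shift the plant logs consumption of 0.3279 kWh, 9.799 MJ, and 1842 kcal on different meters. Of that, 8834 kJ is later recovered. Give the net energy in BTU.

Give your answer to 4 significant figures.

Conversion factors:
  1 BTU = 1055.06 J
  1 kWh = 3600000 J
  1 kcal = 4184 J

0.3279 kWh × 3600000 → 1.18044×10⁶ J
9.799 MJ × 1000000 → 9.799×10⁶ J
1842 kcal × 4184 → 7.70693×10⁶ J
8834 kJ × 1000 → 8.834×10⁶ J
Net: 1.18044×10⁶ + 9.799×10⁶ + 7.70693×10⁶ − 8.834×10⁶ = 9.85237×10⁶ J
In BTU: 9.85237×10⁶ / 1055.06 = 9338.21 BTU

9338 BTU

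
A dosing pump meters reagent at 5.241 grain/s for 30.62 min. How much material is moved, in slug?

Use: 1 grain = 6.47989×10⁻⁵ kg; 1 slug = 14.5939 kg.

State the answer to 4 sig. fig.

5.241 grain/s → 3.39611×10⁻⁴ kg/s
30.62 min → 1837.2 s
m = ṁ × t = 3.39611×10⁻⁴ × 1837.2 = 0.623933 kg
In slug: 0.623933 / 14.5939 = 0.042753 slug

0.04275 slug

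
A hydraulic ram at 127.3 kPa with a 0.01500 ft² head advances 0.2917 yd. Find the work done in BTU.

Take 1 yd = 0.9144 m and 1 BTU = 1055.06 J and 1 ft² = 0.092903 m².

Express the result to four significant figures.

0.04485 BTU

127.3 kPa → 127300 Pa
0.01500 ft² → 0.00139354 m²
F = P × A = 127300 × 0.00139354 = 177.398 N
0.2917 yd → 0.26673 m
W = F × d = 177.398 × 0.26673 = 47.3174 J
In BTU: 47.3174 / 1055.06 = 0.0448481 BTU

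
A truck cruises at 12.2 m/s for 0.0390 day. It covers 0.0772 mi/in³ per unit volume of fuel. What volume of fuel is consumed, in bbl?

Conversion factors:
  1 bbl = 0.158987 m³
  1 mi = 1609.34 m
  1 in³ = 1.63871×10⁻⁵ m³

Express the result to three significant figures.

0.0341 bbl

0.0390 day → 3369.6 s
d = v × t = 12.2 × 3369.6 = 41109.1 m
0.0772 mi/in³ → 7.58164×10⁶ m/m³
V = d / (distance per unit fuel) = 41109.1 / 7.58164×10⁶ = 0.00542219 m³
In bbl: 0.00542219 / 0.158987 = 0.0341046 bbl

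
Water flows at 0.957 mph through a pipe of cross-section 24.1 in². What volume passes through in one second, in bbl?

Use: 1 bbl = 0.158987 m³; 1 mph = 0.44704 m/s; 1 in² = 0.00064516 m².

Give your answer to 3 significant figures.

0.957 mph × 0.44704 = 0.427817 m/s
24.1 in² × 0.00064516 = 0.0155484 m²
V = v × A × t = 0.427817 m/s × 0.0155484 m² × 1 s = 0.00665187 m³
0.00665187 m³ ÷ (0.158987 m³/bbl) = 0.0418391 bbl

0.0418 bbl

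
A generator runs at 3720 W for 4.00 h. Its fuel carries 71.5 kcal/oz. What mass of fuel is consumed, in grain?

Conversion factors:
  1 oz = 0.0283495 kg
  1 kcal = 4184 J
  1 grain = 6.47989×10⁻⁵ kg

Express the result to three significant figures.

4.00 h → 14400 s
E = P × t = 3720 × 14400 = 5.3568×10⁷ J
71.5 kcal/oz → 1.05524×10⁷ J/kg
m = E / e_s = 5.3568×10⁷ / 1.05524×10⁷ = 5.07638 kg
In grain: 5.07638 / 6.47989×10⁻⁵ = 78340.5 grain

7.83×10⁴ grain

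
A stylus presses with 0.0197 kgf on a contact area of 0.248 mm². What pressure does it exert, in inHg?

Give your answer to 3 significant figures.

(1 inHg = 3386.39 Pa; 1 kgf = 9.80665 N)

0.0197 kgf × 9.80665 = 0.193191 N
0.248 mm² × 10⁻⁶ = 2.48×10⁻⁷ m²
P = F / A = 0.193191 N / 2.48×10⁻⁷ m² = 778996 Pa
778996 Pa ÷ (3386.39 Pa/inHg) = 230.037 inHg

230 inHg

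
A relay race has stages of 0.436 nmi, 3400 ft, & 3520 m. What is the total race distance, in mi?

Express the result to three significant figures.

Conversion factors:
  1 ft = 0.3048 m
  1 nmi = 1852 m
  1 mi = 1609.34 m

0.436 nmi × 1852 = 807.472 m
3400 ft × 0.3048 = 1036.32 m
3520 m (already m)
Total: 807.472 + 1036.32 + 3520 = 5363.79 m
In mi: 5363.79 / 1609.34 = 3.33291 mi

3.33 mi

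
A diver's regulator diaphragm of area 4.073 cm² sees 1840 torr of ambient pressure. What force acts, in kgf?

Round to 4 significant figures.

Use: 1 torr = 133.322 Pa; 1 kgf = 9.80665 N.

10.19 kgf

1840 torr × 133.322 → 245312 Pa
4.073 cm² × 0.0001 → 4.073×10⁻⁴ m²
F = P × A = 245312 Pa × 4.073×10⁻⁴ m² = 99.9156 N
99.9156 N ÷ (9.80665 N/kgf) = 10.1886 kgf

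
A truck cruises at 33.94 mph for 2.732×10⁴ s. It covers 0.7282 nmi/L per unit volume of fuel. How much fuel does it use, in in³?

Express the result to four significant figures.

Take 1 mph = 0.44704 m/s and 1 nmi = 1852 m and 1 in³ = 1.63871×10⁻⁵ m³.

1.876×10⁴ in³

33.94 mph → 15.1725 m/s
d = v × t = 15.1725 × 27320 = 414513 m
0.7282 nmi/L → 1.34863×10⁶ m/m³
V = d / (distance per unit fuel) = 414513 / 1.34863×10⁶ = 0.307359 m³
In in³: 0.307359 / 1.63871×10⁻⁵ = 18756.2 in³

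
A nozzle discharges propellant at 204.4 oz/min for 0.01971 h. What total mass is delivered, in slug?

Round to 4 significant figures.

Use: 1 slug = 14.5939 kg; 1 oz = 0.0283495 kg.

0.4696 slug

204.4 oz/min → 0.0965773 kg/s
0.01971 h → 70.956 s
m = ṁ × t = 0.0965773 × 70.956 = 6.85274 kg
In slug: 6.85274 / 14.5939 = 0.469562 slug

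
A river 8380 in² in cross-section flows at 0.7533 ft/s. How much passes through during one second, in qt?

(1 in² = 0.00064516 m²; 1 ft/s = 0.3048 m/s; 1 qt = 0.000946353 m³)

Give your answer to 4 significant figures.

0.7533 ft/s × 0.3048 = 0.229606 m/s
8380 in² × 0.00064516 = 5.40644 m²
V = v × A × t = 0.229606 m/s × 5.40644 m² × 1 s = 1.24135 m³
1.24135 m³ ÷ (0.000946353 m³/qt) = 1311.72 qt

1312 qt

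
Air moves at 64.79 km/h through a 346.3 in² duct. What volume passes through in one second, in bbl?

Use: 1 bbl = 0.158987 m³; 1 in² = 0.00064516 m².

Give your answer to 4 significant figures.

64.79 km/h × (1/3.6) → 17.9972 m/s
346.3 in² × 0.00064516 → 0.223419 m²
V = v × A × t = 17.9972 m/s × 0.223419 m² × 1 s = 4.02092 m³
4.02092 m³ ÷ (0.158987 m³/bbl) = 25.2909 bbl

25.29 bbl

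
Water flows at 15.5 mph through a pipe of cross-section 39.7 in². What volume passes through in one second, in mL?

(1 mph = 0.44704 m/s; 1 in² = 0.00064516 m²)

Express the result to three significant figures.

15.5 mph × 0.44704 → 6.92912 m/s
39.7 in² × 0.00064516 → 0.0256129 m²
V = v × A × t = 6.92912 m/s × 0.0256129 m² × 1 s = 0.177475 m³
0.177475 m³ ÷ (10⁻⁶ m³/mL) = 177475 mL

1.77×10⁵ mL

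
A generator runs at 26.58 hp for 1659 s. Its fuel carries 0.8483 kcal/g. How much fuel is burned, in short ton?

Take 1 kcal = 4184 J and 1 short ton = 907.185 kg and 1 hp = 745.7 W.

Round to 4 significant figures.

0.01021 short ton

26.58 hp → 19820.7 W
E = P × t = 19820.7 × 1659 = 3.28825×10⁷ J
0.8483 kcal/g → 3.54929×10⁶ J/kg
m = E / e_s = 3.28825×10⁷ / 3.54929×10⁶ = 9.26453 kg
In short ton: 9.26453 / 907.185 = 0.0102124 short ton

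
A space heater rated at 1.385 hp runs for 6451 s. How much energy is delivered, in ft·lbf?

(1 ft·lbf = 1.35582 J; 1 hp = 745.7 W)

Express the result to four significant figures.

1.385 hp × 745.7 → 1032.79 W
E = P × t = 1032.79 W × 6451 s = 6.66253×10⁶ J
6.66253×10⁶ J ÷ (1.35582 J/ft·lbf) = 4.91402×10⁶ ft·lbf

4.914×10⁶ ft·lbf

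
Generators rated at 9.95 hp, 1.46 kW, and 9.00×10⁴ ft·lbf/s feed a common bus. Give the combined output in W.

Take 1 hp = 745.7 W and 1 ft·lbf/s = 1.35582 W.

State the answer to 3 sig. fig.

9.95 hp × 745.7 = 7419.72 W
1.46 kW × 1000 = 1460 W
9.00×10⁴ ft·lbf/s × 1.35582 = 122024 W
Sum: 7419.72 + 1460 + 122024 = 130904 W

1.31×10⁵ W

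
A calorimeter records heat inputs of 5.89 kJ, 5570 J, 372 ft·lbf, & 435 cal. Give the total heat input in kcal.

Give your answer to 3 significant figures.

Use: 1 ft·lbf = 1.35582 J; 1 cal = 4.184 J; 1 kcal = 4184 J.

5.89 kJ × 1000 = 5890 J
5570 J (already J)
372 ft·lbf × 1.35582 = 504.365 J
435 cal × 4.184 = 1820.04 J
Combined: 5890 + 5570 + 504.365 + 1820.04 = 13784.4 J
In kcal: 13784.4 / 4184 = 3.29455 kcal

3.29 kcal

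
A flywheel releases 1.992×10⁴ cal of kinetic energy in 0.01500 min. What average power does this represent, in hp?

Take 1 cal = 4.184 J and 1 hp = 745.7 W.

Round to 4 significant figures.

1.992×10⁴ cal × 4.184 = 83345.3 J
0.01500 min × 60 = 0.9 s
P = E / t = 83345.3 J / 0.9 s = 92605.9 W
92605.9 W ÷ (745.7 W/hp) = 124.187 hp

124.2 hp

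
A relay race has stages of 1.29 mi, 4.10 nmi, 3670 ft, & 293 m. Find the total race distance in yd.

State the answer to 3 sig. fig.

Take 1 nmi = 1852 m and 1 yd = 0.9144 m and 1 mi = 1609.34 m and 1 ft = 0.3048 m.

1.29 mi × 1609.34 = 2076.05 m
4.10 nmi × 1852 = 7593.2 m
3670 ft × 0.3048 = 1118.62 m
293 m (already m)
Sum: 2076.05 + 7593.2 + 1118.62 + 293 = 11080.9 m
In yd: 11080.9 / 0.9144 = 12118.2 yd

1.21×10⁴ yd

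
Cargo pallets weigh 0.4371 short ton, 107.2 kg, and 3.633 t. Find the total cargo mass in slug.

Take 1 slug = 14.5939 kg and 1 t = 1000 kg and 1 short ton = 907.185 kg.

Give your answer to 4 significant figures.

283.5 slug

0.4371 short ton × 907.185 = 396.531 kg
107.2 kg (already kg)
3.633 t × 1000 = 3633 kg
Sum: 396.531 + 107.2 + 3633 = 4136.73 kg
In slug: 4136.73 / 14.5939 = 283.456 slug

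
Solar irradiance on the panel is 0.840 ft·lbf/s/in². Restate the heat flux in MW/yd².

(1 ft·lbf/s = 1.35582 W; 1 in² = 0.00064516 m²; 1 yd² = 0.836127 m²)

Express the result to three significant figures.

0.00148 MW/yd²

0.840 ft·lbf/s/in² × 1.35582 W/ft·lbf/s ÷ 0.00064516 m²/in² = 1765.28 W/m²
1765.28 W/m² ÷ 1000000 W/MW × 0.836127 m²/yd² = 0.001476 MW/yd²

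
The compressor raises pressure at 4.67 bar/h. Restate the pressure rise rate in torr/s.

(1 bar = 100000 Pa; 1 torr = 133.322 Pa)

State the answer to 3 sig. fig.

4.67 bar/h × 100000 Pa/bar ÷ 3600 s/h = 129.722 Pa/s
129.722 Pa/s ÷ 133.322 Pa/torr = 0.972998 torr/s

0.973 torr/s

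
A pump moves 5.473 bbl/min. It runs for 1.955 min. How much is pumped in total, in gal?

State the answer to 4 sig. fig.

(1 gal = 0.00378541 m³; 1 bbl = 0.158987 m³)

449.4 gal

5.473 bbl/min → 0.0145023 m³/s
1.955 min → 117.3 s
V = Q × t = 0.0145023 × 117.3 = 1.70112 m³
In gal: 1.70112 / 0.00378541 = 449.389 gal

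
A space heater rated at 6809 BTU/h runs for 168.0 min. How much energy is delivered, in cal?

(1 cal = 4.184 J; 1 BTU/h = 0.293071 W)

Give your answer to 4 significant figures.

4.808×10⁶ cal

6809 BTU/h × 0.293071 → 1995.52 W
168.0 min × 60 → 10080 s
E = P × t = 1995.52 W × 10080 s = 2.01148×10⁷ J
2.01148×10⁷ J ÷ (4.184 J/cal) = 4.80755×10⁶ cal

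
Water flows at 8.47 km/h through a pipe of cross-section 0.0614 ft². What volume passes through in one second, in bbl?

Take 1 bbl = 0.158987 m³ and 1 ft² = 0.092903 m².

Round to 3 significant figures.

0.0844 bbl

8.47 km/h × (1/3.6) = 2.35278 m/s
0.0614 ft² × 0.092903 = 0.00570424 m²
V = v × A × t = 2.35278 m/s × 0.00570424 m² × 1 s = 0.0134208 m³
0.0134208 m³ ÷ (0.158987 m³/bbl) = 0.0844144 bbl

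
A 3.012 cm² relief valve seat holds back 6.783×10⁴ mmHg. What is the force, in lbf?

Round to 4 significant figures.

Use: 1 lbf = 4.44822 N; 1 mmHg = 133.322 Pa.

612.3 lbf

6.783×10⁴ mmHg × 133.322 = 9.04323×10⁶ Pa
3.012 cm² × 0.0001 = 3.012×10⁻⁴ m²
F = P × A = 9.04323×10⁶ Pa × 3.012×10⁻⁴ m² = 2723.82 N
2723.82 N ÷ (4.44822 N/lbf) = 612.339 lbf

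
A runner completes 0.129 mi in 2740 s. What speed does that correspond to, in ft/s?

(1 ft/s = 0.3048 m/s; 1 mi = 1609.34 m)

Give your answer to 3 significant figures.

0.129 mi × 1609.34 → 207.605 m
v = d / t = 207.605 m / 2740 s = 0.0757682 m/s
0.0757682 m/s ÷ (0.3048 m/s/ft/s) = 0.248583 ft/s

0.249 ft/s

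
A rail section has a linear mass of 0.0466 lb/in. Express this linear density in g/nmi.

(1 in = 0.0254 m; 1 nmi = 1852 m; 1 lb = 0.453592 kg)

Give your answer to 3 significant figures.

0.0466 lb/in × 0.453592 kg/lb ÷ 0.0254 m/in = 0.832181 kg/m
0.832181 kg/m ÷ 0.001 kg/g × 1852 m/nmi = 1.5412×10⁶ g/nmi

1.54×10⁶ g/nmi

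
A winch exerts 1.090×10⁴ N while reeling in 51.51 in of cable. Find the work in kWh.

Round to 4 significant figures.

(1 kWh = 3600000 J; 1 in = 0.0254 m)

0.003961 kWh

51.51 in × 0.0254 = 1.30835 m
W = F × d = 10900 N × 1.30835 m = 14261 J
14261 J ÷ (3600000 J/kWh) = 0.00396139 kWh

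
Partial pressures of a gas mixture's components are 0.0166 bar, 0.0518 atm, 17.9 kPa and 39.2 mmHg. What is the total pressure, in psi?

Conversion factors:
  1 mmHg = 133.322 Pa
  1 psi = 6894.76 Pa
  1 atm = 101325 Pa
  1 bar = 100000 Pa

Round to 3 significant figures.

4.36 psi

0.0166 bar × 100000 = 1660 Pa
0.0518 atm × 101325 = 5248.64 Pa
17.9 kPa × 1000 = 17900 Pa
39.2 mmHg × 133.322 = 5226.22 Pa
Sum: 1660 + 5248.64 + 17900 + 5226.22 = 30034.9 Pa
In psi: 30034.9 / 6894.76 = 4.35619 psi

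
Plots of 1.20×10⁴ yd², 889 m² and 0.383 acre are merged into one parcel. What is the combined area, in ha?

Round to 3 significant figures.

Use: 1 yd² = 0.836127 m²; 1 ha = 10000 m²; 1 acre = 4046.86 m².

1.20×10⁴ yd² × 0.836127 → 10033.5 m²
889 m² (already m²)
0.383 acre × 4046.86 → 1549.95 m²
Combined: 10033.5 + 889 + 1549.95 = 12472.4 m²
In ha: 12472.4 / 10000 = 1.24724 ha

1.25 ha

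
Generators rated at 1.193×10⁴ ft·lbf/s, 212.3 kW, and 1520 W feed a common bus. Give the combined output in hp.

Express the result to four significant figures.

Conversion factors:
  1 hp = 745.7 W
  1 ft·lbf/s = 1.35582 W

308.4 hp

1.193×10⁴ ft·lbf/s × 1.35582 = 16174.9 W
212.3 kW × 1000 = 212300 W
1520 W (already W)
Combined: 16174.9 + 212300 + 1520 = 229995 W
In hp: 229995 / 745.7 = 308.428 hp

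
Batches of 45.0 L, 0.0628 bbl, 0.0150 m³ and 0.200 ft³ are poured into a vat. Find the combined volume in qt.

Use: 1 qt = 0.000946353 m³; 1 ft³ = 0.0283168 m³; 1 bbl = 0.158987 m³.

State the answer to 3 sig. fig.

79.9 qt

45.0 L × 0.001 = 0.045 m³
0.0628 bbl × 0.158987 = 0.00998438 m³
0.0150 m³ (already m³)
0.200 ft³ × 0.0283168 = 0.00566336 m³
Total: 0.045 + 0.00998438 + 0.015 + 0.00566336 = 0.0756477 m³
In qt: 0.0756477 / 0.000946353 = 79.936 qt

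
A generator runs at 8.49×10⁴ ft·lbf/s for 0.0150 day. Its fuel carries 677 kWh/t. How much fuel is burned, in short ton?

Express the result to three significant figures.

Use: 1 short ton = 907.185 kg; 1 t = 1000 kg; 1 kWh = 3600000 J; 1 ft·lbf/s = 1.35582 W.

8.49×10⁴ ft·lbf/s → 115109 W
0.0150 day → 1296 s
E = P × t = 115109 × 1296 = 1.49181×10⁸ J
677 kWh/t → 2.4372×10⁶ J/kg
m = E / e_s = 1.49181×10⁸ / 2.4372×10⁶ = 61.21 kg
In short ton: 61.21 / 907.185 = 0.0674725 short ton

0.0675 short ton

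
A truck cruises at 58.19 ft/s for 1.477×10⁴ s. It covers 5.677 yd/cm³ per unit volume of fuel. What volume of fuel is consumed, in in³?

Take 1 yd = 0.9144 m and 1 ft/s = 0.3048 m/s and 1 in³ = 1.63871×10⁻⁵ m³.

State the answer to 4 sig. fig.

3080 in³

58.19 ft/s → 17.7363 m/s
d = v × t = 17.7363 × 14770 = 261965 m
5.677 yd/cm³ → 5.19105×10⁶ m/m³
V = d / (distance per unit fuel) = 261965 / 5.19105×10⁶ = 0.0504647 m³
In in³: 0.0504647 / 1.63871×10⁻⁵ = 3079.54 in³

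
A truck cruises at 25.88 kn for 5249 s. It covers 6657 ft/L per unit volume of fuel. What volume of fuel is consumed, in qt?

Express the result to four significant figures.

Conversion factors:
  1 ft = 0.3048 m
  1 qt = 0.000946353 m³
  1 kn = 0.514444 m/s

25.88 kn → 13.3138 m/s
d = v × t = 13.3138 × 5249 = 69884.1 m
6657 ft/L → 2.02905×10⁶ m/m³
V = d / (distance per unit fuel) = 69884.1 / 2.02905×10⁶ = 0.0344418 m³
In qt: 0.0344418 / 0.000946353 = 36.3942 qt

36.39 qt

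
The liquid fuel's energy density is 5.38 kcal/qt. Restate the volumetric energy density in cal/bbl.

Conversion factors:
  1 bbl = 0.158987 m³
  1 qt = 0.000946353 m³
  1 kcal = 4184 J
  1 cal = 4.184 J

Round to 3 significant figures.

9.04×10⁵ cal/bbl

5.38 kcal/qt × 4184 J/kcal ÷ 0.000946353 m³/qt = 2.3786×10⁷ J/m³
2.3786×10⁷ J/m³ ÷ 4.184 J/cal × 0.158987 m³/bbl = 903840 cal/bbl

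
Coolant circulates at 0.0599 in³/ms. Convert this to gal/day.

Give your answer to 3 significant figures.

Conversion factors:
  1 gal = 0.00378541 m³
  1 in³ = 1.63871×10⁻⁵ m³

0.0599 in³/ms × 1.63871×10⁻⁵ m³/in³ ÷ 0.001 s/ms = 9.81587×10⁻⁴ m³/s
9.81587×10⁻⁴ m³/s ÷ 0.00378541 m³/gal × 86400 s/day = 22404.2 gal/day

2.24×10⁴ gal/day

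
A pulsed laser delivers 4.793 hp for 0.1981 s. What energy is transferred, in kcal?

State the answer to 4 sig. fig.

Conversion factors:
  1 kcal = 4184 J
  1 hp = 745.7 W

0.1692 kcal

4.793 hp × 745.7 = 3574.14 W
E = P × t = 3574.14 W × 0.1981 s = 708.037 J
708.037 J ÷ (4184 J/kcal) = 0.169225 kcal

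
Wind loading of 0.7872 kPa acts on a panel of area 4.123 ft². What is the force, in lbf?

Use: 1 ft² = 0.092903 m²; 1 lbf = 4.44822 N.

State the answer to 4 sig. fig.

67.79 lbf

0.7872 kPa × 1000 = 787.2 Pa
4.123 ft² × 0.092903 = 0.383039 m²
F = P × A = 787.2 Pa × 0.383039 m² = 301.528 N
301.528 N ÷ (4.44822 N/lbf) = 67.7862 lbf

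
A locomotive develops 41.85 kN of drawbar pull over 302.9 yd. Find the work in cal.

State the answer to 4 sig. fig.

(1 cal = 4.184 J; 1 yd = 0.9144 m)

2.770×10⁶ cal

41.85 kN × 1000 → 41850 N
302.9 yd × 0.9144 → 276.972 m
W = F × d = 41850 N × 276.972 m = 1.15913×10⁷ J
1.15913×10⁷ J ÷ (4.184 J/cal) = 2.77039×10⁶ cal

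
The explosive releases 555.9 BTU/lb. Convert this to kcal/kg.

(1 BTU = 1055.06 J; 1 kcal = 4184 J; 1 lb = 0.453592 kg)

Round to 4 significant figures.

555.9 BTU/lb × 1055.06 J/BTU ÷ 0.453592 kg/lb = 1.29303×10⁶ J/kg
1.29303×10⁶ J/kg ÷ 4184 J/kcal = 309.042 kcal/kg

309.0 kcal/kg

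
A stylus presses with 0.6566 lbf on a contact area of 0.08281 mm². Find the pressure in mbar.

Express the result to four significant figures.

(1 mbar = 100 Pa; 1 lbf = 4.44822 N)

3.527×10⁵ mbar

0.6566 lbf × 4.44822 → 2.9207 N
0.08281 mm² × 10⁻⁶ → 8.281×10⁻⁸ m²
P = F / A = 2.9207 N / 8.281×10⁻⁸ m² = 3.52699×10⁷ Pa
3.52699×10⁷ Pa ÷ (100 Pa/mbar) = 352699 mbar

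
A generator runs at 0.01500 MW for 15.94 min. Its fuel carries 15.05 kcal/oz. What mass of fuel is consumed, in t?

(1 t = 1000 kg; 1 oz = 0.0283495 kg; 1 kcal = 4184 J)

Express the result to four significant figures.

0.01500 MW → 15000 W
15.94 min → 956.4 s
E = P × t = 15000 × 956.4 = 1.4346×10⁷ J
15.05 kcal/oz → 2.22117×10⁶ J/kg
m = E / e_s = 1.4346×10⁷ / 2.22117×10⁶ = 6.45876 kg
In t: 6.45876 / 1000 = 0.00645876 t

0.006459 t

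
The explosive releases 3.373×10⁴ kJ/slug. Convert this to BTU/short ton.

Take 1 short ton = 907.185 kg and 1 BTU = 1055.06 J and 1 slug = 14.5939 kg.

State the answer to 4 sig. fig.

1.987×10⁶ BTU/short ton

3.373×10⁴ kJ/slug × 1000 J/kJ ÷ 14.5939 kg/slug = 2.31124×10⁶ J/kg
2.31124×10⁶ J/kg ÷ 1055.06 J/BTU × 907.185 kg/short ton = 1.9873×10⁶ BTU/short ton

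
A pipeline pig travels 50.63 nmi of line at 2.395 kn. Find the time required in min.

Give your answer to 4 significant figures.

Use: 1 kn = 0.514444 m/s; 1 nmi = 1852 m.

1268 min

50.63 nmi × 1852 → 93766.8 m
2.395 kn × 0.514444 → 1.23209 m/s
t = d / v = 93766.8 m / 1.23209 m/s = 76103.9 s
76103.9 s ÷ (60 s/min) = 1268.4 min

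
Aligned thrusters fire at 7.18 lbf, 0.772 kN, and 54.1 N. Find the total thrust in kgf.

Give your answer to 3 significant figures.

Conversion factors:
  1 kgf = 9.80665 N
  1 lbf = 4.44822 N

87.5 kgf

7.18 lbf × 4.44822 = 31.9382 N
0.772 kN × 1000 = 772 N
54.1 N (already N)
Combined: 31.9382 + 772 + 54.1 = 858.038 N
In kgf: 858.038 / 9.80665 = 87.4955 kgf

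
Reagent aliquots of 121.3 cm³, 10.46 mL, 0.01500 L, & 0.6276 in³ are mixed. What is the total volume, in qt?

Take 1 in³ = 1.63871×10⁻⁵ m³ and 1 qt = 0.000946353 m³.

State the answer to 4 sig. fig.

121.3 cm³ × 10⁻⁶ = 1.213×10⁻⁴ m³
10.46 mL × 10⁻⁶ = 1.046×10⁻⁵ m³
0.01500 L × 0.001 = 1.5×10⁻⁵ m³
0.6276 in³ × 1.63871×10⁻⁵ = 1.02845×10⁻⁵ m³
Sum: 1.213×10⁻⁴ + 1.046×10⁻⁵ + 1.5×10⁻⁵ + 1.02845×10⁻⁵ = 1.57044×10⁻⁴ m³
In qt: 1.57044×10⁻⁴ / 0.000946353 = 0.165947 qt

0.1659 qt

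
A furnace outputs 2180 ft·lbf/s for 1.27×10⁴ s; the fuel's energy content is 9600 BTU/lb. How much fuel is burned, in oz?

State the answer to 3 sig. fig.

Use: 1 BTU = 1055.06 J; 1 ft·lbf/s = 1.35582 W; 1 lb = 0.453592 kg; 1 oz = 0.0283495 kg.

2180 ft·lbf/s → 2955.69 W
E = P × t = 2955.69 × 12700 = 3.75373×10⁷ J
9600 BTU/lb → 2.23297×10⁷ J/kg
m = E / e_s = 3.75373×10⁷ / 2.23297×10⁷ = 1.68105 kg
In oz: 1.68105 / 0.0283495 = 59.2973 oz

59.3 oz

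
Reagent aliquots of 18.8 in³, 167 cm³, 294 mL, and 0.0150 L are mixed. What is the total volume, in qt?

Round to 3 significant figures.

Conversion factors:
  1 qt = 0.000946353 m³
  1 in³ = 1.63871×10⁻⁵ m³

18.8 in³ × 1.63871×10⁻⁵ → 3.08077×10⁻⁴ m³
167 cm³ × 10⁻⁶ → 1.67×10⁻⁴ m³
294 mL × 10⁻⁶ → 2.94×10⁻⁴ m³
0.0150 L × 0.001 → 1.5×10⁻⁵ m³
Combined: 3.08077×10⁻⁴ + 1.67×10⁻⁴ + 2.94×10⁻⁴ + 1.5×10⁻⁵ = 7.84077×10⁻⁴ m³
In qt: 7.84077×10⁻⁴ / 0.000946353 = 0.828525 qt

0.829 qt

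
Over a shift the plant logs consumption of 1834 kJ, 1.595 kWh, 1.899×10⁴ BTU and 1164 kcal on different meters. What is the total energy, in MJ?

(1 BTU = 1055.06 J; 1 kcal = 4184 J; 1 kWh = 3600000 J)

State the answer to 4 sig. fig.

32.48 MJ

1834 kJ × 1000 = 1.834×10⁶ J
1.595 kWh × 3600000 = 5.742×10⁶ J
1.899×10⁴ BTU × 1055.06 = 2.00356×10⁷ J
1164 kcal × 4184 = 4.87018×10⁶ J
Total: 1.834×10⁶ + 5.742×10⁶ + 2.00356×10⁷ + 4.87018×10⁶ = 3.24818×10⁷ J
In MJ: 3.24818×10⁷ / 1000000 = 32.4818 MJ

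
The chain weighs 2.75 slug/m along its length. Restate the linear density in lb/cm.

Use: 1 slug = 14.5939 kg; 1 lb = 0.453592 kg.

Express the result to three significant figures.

0.885 lb/cm

2.75 slug/m × 14.5939 kg/slug = 40.1332 kg/m
40.1332 kg/m ÷ 0.453592 kg/lb × 0.01 m/cm = 0.884786 lb/cm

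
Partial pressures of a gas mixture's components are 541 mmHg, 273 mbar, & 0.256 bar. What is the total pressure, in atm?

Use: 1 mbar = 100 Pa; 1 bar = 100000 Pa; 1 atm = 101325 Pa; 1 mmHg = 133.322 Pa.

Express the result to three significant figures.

1.23 atm

541 mmHg × 133.322 = 72127.2 Pa
273 mbar × 100 = 27300 Pa
0.256 bar × 100000 = 25600 Pa
Combined: 72127.2 + 27300 + 25600 = 125027 Pa
In atm: 125027 / 101325 = 1.23392 atm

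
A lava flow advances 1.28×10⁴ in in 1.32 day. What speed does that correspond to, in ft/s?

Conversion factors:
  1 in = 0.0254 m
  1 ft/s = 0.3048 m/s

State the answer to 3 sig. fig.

1.28×10⁴ in × 0.0254 → 325.12 m
1.32 day × 86400 → 114048 s
v = d / t = 325.12 m / 114048 s = 0.00285073 m/s
0.00285073 m/s ÷ (0.3048 m/s/ft/s) = 0.00935279 ft/s

0.00935 ft/s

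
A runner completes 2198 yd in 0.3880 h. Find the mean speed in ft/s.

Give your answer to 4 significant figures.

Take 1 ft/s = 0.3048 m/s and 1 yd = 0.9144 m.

2198 yd × 0.9144 = 2009.85 m
0.3880 h × 3600 = 1396.8 s
v = d / t = 2009.85 m / 1396.8 s = 1.4389 m/s
1.4389 m/s ÷ (0.3048 m/s/ft/s) = 4.7208 ft/s

4.721 ft/s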